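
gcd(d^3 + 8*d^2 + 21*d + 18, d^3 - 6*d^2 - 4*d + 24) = d + 2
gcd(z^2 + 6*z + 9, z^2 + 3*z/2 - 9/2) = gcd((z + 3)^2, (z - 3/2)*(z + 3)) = z + 3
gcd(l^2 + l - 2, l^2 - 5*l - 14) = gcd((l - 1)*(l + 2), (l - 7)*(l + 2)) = l + 2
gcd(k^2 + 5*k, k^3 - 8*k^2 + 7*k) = k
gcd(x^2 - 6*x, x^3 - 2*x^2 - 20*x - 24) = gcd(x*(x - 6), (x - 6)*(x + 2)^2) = x - 6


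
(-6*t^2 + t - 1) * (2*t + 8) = -12*t^3 - 46*t^2 + 6*t - 8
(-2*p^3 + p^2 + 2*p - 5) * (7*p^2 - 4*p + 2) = -14*p^5 + 15*p^4 + 6*p^3 - 41*p^2 + 24*p - 10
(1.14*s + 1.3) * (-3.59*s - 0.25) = -4.0926*s^2 - 4.952*s - 0.325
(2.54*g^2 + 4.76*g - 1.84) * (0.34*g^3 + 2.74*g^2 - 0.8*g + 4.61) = 0.8636*g^5 + 8.578*g^4 + 10.3848*g^3 + 2.8598*g^2 + 23.4156*g - 8.4824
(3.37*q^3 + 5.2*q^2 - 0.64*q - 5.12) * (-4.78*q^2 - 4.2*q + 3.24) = -16.1086*q^5 - 39.01*q^4 - 7.862*q^3 + 44.0096*q^2 + 19.4304*q - 16.5888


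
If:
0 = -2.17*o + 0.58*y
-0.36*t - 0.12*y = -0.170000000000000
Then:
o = 0.267281105990783*y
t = 0.472222222222222 - 0.333333333333333*y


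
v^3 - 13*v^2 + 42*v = v*(v - 7)*(v - 6)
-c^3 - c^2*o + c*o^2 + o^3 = (-c + o)*(c + o)^2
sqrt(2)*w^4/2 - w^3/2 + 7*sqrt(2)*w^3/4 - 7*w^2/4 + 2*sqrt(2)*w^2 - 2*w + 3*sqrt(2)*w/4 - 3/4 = (w/2 + 1/2)*(w + 3/2)*(w - sqrt(2)/2)*(sqrt(2)*w + sqrt(2))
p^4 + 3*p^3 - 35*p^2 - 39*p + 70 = (p - 5)*(p - 1)*(p + 2)*(p + 7)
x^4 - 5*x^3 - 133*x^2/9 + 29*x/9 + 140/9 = (x - 7)*(x - 1)*(x + 4/3)*(x + 5/3)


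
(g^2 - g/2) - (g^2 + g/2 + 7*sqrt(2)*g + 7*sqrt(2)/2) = -7*sqrt(2)*g - g - 7*sqrt(2)/2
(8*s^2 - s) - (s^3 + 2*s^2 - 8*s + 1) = -s^3 + 6*s^2 + 7*s - 1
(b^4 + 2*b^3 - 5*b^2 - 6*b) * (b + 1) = b^5 + 3*b^4 - 3*b^3 - 11*b^2 - 6*b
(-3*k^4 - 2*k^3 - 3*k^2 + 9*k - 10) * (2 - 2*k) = 6*k^5 - 2*k^4 + 2*k^3 - 24*k^2 + 38*k - 20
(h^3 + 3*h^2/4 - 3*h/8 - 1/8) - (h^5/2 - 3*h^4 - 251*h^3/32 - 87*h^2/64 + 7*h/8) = -h^5/2 + 3*h^4 + 283*h^3/32 + 135*h^2/64 - 5*h/4 - 1/8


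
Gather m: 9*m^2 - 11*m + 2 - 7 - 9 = 9*m^2 - 11*m - 14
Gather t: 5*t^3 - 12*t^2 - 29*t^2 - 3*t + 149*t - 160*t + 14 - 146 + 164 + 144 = 5*t^3 - 41*t^2 - 14*t + 176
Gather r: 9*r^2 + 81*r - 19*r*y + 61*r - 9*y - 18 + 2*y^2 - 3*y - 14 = 9*r^2 + r*(142 - 19*y) + 2*y^2 - 12*y - 32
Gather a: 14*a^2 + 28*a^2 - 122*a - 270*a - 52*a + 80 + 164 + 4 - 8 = 42*a^2 - 444*a + 240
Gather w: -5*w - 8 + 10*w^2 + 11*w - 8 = 10*w^2 + 6*w - 16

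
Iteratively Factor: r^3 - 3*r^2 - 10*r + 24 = (r - 4)*(r^2 + r - 6) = (r - 4)*(r + 3)*(r - 2)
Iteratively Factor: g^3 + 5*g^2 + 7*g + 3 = (g + 1)*(g^2 + 4*g + 3) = (g + 1)*(g + 3)*(g + 1)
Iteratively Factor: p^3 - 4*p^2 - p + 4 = (p - 4)*(p^2 - 1) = (p - 4)*(p - 1)*(p + 1)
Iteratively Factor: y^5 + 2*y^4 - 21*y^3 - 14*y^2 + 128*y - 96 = (y - 1)*(y^4 + 3*y^3 - 18*y^2 - 32*y + 96) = (y - 2)*(y - 1)*(y^3 + 5*y^2 - 8*y - 48) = (y - 2)*(y - 1)*(y + 4)*(y^2 + y - 12) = (y - 3)*(y - 2)*(y - 1)*(y + 4)*(y + 4)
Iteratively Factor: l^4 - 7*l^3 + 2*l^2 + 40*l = (l - 4)*(l^3 - 3*l^2 - 10*l) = l*(l - 4)*(l^2 - 3*l - 10) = l*(l - 5)*(l - 4)*(l + 2)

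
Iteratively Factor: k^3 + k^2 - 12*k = (k)*(k^2 + k - 12) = k*(k - 3)*(k + 4)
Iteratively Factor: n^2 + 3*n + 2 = (n + 2)*(n + 1)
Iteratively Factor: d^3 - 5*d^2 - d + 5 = (d - 5)*(d^2 - 1) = (d - 5)*(d - 1)*(d + 1)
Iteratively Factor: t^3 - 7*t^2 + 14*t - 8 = (t - 1)*(t^2 - 6*t + 8) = (t - 4)*(t - 1)*(t - 2)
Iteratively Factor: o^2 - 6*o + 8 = (o - 4)*(o - 2)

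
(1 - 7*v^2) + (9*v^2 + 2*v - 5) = 2*v^2 + 2*v - 4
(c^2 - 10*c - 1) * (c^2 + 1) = c^4 - 10*c^3 - 10*c - 1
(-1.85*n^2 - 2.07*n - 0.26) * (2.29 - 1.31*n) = 2.4235*n^3 - 1.5248*n^2 - 4.3997*n - 0.5954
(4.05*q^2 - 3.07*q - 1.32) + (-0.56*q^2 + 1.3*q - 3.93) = 3.49*q^2 - 1.77*q - 5.25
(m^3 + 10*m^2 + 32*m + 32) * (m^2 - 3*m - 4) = m^5 + 7*m^4 - 2*m^3 - 104*m^2 - 224*m - 128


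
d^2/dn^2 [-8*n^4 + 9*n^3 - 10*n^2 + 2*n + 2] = -96*n^2 + 54*n - 20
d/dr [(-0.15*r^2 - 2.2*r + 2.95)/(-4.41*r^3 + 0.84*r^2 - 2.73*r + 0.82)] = (-0.6615*r^4 - 19.404*r^3 + 41.286*r^2 - 5.202*r + 6.2495)/(19.4481*r^6 - 7.4088*r^5 + 24.7842*r^4 - 11.8188*r^3 + 8.8305*r^2 - 4.4772*r + 0.6724)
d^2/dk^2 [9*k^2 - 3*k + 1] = 18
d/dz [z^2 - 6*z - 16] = 2*z - 6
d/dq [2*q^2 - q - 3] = 4*q - 1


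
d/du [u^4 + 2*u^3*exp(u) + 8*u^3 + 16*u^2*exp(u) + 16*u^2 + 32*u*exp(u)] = 2*u^3*exp(u) + 4*u^3 + 22*u^2*exp(u) + 24*u^2 + 64*u*exp(u) + 32*u + 32*exp(u)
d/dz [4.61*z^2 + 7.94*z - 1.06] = 9.22*z + 7.94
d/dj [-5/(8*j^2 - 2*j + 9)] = 10*(8*j - 1)/(8*j^2 - 2*j + 9)^2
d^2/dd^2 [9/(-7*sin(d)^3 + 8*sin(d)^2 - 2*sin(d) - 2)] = 9*(441*sin(d)^6 - 616*sin(d)^5 - 304*sin(d)^4 + 722*sin(d)^3 - 400*sin(d)^2 + 176*sin(d) - 40)/(7*sin(d)^3 - 8*sin(d)^2 + 2*sin(d) + 2)^3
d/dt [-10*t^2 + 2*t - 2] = 2 - 20*t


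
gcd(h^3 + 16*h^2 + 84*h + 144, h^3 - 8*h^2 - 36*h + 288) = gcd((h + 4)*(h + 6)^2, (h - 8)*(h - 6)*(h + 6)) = h + 6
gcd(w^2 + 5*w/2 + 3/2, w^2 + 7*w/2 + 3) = w + 3/2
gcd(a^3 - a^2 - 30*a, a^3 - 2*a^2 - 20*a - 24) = a - 6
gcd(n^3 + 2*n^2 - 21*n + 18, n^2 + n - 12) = n - 3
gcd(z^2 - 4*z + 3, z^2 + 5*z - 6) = z - 1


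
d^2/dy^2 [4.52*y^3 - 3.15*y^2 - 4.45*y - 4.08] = 27.12*y - 6.3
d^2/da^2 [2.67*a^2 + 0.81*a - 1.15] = 5.34000000000000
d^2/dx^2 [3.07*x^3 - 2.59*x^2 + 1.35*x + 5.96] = 18.42*x - 5.18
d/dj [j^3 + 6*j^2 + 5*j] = 3*j^2 + 12*j + 5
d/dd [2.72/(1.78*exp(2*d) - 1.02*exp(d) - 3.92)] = (2.7744 - 9.6832*exp(d))*exp(d)/(-1.78*exp(2*d) + 1.02*exp(d) + 3.92)^2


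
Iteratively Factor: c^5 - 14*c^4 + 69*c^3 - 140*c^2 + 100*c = (c - 5)*(c^4 - 9*c^3 + 24*c^2 - 20*c) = (c - 5)*(c - 2)*(c^3 - 7*c^2 + 10*c) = (c - 5)^2*(c - 2)*(c^2 - 2*c) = c*(c - 5)^2*(c - 2)*(c - 2)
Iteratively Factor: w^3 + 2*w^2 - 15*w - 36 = (w + 3)*(w^2 - w - 12) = (w + 3)^2*(w - 4)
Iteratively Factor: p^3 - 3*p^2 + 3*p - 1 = (p - 1)*(p^2 - 2*p + 1) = (p - 1)^2*(p - 1)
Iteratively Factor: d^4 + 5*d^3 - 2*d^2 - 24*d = (d - 2)*(d^3 + 7*d^2 + 12*d) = d*(d - 2)*(d^2 + 7*d + 12) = d*(d - 2)*(d + 3)*(d + 4)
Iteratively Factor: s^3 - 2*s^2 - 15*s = (s - 5)*(s^2 + 3*s) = s*(s - 5)*(s + 3)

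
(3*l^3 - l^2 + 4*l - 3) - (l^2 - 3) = 3*l^3 - 2*l^2 + 4*l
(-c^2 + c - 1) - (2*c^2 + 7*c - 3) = -3*c^2 - 6*c + 2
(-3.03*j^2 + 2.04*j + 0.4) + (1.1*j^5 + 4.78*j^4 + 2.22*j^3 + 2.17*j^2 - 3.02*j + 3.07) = 1.1*j^5 + 4.78*j^4 + 2.22*j^3 - 0.86*j^2 - 0.98*j + 3.47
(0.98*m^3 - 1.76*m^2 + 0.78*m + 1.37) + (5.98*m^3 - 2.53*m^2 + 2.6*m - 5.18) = 6.96*m^3 - 4.29*m^2 + 3.38*m - 3.81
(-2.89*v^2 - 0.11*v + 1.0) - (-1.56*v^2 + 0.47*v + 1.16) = -1.33*v^2 - 0.58*v - 0.16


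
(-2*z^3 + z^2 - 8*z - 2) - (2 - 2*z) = -2*z^3 + z^2 - 6*z - 4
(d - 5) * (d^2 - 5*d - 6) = d^3 - 10*d^2 + 19*d + 30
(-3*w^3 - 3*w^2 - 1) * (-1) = 3*w^3 + 3*w^2 + 1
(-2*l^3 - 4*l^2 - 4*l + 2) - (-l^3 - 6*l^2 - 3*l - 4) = -l^3 + 2*l^2 - l + 6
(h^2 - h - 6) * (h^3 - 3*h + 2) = h^5 - h^4 - 9*h^3 + 5*h^2 + 16*h - 12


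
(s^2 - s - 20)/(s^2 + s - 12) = (s - 5)/(s - 3)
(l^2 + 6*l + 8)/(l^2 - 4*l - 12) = (l + 4)/(l - 6)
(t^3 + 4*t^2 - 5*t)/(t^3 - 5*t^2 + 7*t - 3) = t*(t + 5)/(t^2 - 4*t + 3)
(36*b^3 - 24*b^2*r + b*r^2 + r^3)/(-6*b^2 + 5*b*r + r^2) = (6*b^2 - 5*b*r + r^2)/(-b + r)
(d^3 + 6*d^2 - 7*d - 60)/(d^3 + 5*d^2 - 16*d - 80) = (d - 3)/(d - 4)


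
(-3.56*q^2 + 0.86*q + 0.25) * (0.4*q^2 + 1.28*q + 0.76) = -1.424*q^4 - 4.2128*q^3 - 1.5048*q^2 + 0.9736*q + 0.19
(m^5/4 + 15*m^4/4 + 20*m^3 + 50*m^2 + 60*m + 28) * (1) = m^5/4 + 15*m^4/4 + 20*m^3 + 50*m^2 + 60*m + 28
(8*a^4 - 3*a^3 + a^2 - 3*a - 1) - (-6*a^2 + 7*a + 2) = 8*a^4 - 3*a^3 + 7*a^2 - 10*a - 3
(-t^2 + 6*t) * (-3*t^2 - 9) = 3*t^4 - 18*t^3 + 9*t^2 - 54*t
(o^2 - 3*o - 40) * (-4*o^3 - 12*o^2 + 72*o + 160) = -4*o^5 + 268*o^3 + 424*o^2 - 3360*o - 6400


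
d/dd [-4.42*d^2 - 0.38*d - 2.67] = -8.84*d - 0.38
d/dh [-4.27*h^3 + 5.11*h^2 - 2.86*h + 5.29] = -12.81*h^2 + 10.22*h - 2.86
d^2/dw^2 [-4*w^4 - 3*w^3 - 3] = 6*w*(-8*w - 3)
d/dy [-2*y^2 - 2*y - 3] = -4*y - 2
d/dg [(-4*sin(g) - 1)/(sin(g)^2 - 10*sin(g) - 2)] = 2*(sin(g) - cos(2*g))*cos(g)/(sin(g)^2 - 10*sin(g) - 2)^2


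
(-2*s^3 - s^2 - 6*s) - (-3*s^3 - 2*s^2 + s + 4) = s^3 + s^2 - 7*s - 4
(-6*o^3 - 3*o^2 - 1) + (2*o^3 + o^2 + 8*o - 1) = -4*o^3 - 2*o^2 + 8*o - 2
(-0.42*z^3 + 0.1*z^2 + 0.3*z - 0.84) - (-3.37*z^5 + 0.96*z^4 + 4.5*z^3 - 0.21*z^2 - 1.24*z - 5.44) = 3.37*z^5 - 0.96*z^4 - 4.92*z^3 + 0.31*z^2 + 1.54*z + 4.6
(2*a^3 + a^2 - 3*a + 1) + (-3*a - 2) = 2*a^3 + a^2 - 6*a - 1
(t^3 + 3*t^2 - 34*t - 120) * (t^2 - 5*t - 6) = t^5 - 2*t^4 - 55*t^3 + 32*t^2 + 804*t + 720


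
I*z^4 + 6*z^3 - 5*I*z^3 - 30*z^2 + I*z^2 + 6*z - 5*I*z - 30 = (z - 5)*(z - 6*I)*(z + I)*(I*z + 1)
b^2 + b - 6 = (b - 2)*(b + 3)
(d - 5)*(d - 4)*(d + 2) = d^3 - 7*d^2 + 2*d + 40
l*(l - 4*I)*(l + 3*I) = l^3 - I*l^2 + 12*l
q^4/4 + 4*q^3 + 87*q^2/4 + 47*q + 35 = (q/2 + 1)^2*(q + 5)*(q + 7)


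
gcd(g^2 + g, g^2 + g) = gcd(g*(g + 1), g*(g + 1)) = g^2 + g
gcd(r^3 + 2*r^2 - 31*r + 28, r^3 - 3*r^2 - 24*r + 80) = r - 4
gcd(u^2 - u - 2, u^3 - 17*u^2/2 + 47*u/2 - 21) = u - 2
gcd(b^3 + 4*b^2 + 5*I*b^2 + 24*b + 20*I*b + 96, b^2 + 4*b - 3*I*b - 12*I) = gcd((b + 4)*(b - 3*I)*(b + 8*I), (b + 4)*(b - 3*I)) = b^2 + b*(4 - 3*I) - 12*I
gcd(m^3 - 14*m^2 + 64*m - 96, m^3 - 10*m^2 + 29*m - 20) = m - 4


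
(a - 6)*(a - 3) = a^2 - 9*a + 18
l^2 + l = l*(l + 1)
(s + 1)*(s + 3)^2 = s^3 + 7*s^2 + 15*s + 9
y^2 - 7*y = y*(y - 7)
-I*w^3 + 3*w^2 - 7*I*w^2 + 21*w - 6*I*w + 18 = (w + 6)*(w + 3*I)*(-I*w - I)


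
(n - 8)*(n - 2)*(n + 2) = n^3 - 8*n^2 - 4*n + 32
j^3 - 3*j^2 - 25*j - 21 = (j - 7)*(j + 1)*(j + 3)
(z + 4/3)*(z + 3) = z^2 + 13*z/3 + 4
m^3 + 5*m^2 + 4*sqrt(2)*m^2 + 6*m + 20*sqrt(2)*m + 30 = (m + 5)*(m + sqrt(2))*(m + 3*sqrt(2))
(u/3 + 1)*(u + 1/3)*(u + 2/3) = u^3/3 + 4*u^2/3 + 29*u/27 + 2/9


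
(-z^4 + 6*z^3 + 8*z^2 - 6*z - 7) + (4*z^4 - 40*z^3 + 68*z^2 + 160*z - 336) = 3*z^4 - 34*z^3 + 76*z^2 + 154*z - 343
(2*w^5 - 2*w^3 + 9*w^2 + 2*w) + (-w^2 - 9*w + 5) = 2*w^5 - 2*w^3 + 8*w^2 - 7*w + 5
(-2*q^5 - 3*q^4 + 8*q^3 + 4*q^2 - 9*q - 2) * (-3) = 6*q^5 + 9*q^4 - 24*q^3 - 12*q^2 + 27*q + 6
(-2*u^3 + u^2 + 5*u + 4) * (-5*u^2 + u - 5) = 10*u^5 - 7*u^4 - 14*u^3 - 20*u^2 - 21*u - 20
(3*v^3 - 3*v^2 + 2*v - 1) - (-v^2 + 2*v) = 3*v^3 - 2*v^2 - 1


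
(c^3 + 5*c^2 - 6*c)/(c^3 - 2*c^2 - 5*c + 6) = c*(c + 6)/(c^2 - c - 6)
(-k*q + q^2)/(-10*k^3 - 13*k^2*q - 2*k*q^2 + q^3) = q*(k - q)/(10*k^3 + 13*k^2*q + 2*k*q^2 - q^3)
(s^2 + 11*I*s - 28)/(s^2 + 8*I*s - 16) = (s + 7*I)/(s + 4*I)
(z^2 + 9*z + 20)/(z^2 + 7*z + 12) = (z + 5)/(z + 3)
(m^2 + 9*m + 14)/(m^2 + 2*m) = (m + 7)/m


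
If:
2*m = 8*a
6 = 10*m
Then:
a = 3/20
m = 3/5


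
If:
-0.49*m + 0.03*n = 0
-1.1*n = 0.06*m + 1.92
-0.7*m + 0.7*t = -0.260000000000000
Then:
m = -0.11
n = -1.74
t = -0.48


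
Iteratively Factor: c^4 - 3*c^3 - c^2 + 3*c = (c + 1)*(c^3 - 4*c^2 + 3*c) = c*(c + 1)*(c^2 - 4*c + 3) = c*(c - 3)*(c + 1)*(c - 1)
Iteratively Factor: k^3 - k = (k + 1)*(k^2 - k) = k*(k + 1)*(k - 1)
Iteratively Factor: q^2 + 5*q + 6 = (q + 2)*(q + 3)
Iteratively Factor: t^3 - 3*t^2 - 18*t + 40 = (t + 4)*(t^2 - 7*t + 10) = (t - 5)*(t + 4)*(t - 2)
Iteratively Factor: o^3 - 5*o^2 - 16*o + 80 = (o + 4)*(o^2 - 9*o + 20) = (o - 4)*(o + 4)*(o - 5)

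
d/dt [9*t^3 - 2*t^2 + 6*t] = 27*t^2 - 4*t + 6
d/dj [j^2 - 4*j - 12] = 2*j - 4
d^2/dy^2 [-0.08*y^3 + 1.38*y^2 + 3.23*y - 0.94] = 2.76 - 0.48*y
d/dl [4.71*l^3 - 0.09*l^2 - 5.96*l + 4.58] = 14.13*l^2 - 0.18*l - 5.96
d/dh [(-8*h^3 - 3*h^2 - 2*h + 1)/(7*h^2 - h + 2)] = (-56*h^4 + 16*h^3 - 31*h^2 - 26*h - 3)/(49*h^4 - 14*h^3 + 29*h^2 - 4*h + 4)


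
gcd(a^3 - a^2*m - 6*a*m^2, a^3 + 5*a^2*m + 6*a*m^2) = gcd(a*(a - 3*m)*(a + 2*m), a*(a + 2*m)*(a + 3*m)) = a^2 + 2*a*m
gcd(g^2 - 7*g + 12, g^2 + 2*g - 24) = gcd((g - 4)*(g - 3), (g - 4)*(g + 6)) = g - 4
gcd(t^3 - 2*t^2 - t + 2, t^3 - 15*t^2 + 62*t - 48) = t - 1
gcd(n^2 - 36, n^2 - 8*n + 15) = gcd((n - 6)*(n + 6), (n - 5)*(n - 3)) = 1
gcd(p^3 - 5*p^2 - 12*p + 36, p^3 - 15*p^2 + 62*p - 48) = p - 6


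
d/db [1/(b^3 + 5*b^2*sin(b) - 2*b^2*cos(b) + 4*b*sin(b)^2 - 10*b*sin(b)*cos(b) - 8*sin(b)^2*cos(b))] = (-2*b^2*sin(b) - 5*b^2*cos(b) - 3*b^2 - 10*b*sin(b) - 4*b*sin(2*b) + 4*b*cos(b) + 10*b*cos(2*b) - 2*sin(b) + 5*sin(2*b) + 6*sin(3*b) + 2*cos(2*b) - 2)/((b + sin(b))^2*(b + 4*sin(b))^2*(b - 2*cos(b))^2)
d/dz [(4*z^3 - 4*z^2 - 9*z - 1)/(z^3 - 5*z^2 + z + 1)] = 2*(-8*z^4 + 13*z^3 - 17*z^2 - 9*z - 4)/(z^6 - 10*z^5 + 27*z^4 - 8*z^3 - 9*z^2 + 2*z + 1)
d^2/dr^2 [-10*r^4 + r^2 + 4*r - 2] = 2 - 120*r^2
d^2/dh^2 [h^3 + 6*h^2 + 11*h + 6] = 6*h + 12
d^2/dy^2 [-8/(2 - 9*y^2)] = 144*(27*y^2 + 2)/(9*y^2 - 2)^3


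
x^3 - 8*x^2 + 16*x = x*(x - 4)^2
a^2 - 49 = (a - 7)*(a + 7)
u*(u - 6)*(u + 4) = u^3 - 2*u^2 - 24*u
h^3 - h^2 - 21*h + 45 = (h - 3)^2*(h + 5)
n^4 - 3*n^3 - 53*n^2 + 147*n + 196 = (n - 7)*(n - 4)*(n + 1)*(n + 7)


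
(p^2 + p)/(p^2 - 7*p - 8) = p/(p - 8)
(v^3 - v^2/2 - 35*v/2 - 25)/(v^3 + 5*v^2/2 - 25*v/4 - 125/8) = 4*(v^2 - 3*v - 10)/(4*v^2 - 25)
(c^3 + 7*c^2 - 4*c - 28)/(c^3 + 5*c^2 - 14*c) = (c + 2)/c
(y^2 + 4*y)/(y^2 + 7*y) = (y + 4)/(y + 7)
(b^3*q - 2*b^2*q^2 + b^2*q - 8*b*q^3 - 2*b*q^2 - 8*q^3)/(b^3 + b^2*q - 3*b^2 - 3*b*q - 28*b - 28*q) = q*(-b^3 + 2*b^2*q - b^2 + 8*b*q^2 + 2*b*q + 8*q^2)/(-b^3 - b^2*q + 3*b^2 + 3*b*q + 28*b + 28*q)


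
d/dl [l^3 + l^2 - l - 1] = 3*l^2 + 2*l - 1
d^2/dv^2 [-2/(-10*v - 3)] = 400/(10*v + 3)^3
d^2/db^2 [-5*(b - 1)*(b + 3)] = -10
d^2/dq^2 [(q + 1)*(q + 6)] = 2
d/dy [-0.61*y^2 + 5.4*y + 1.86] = 5.4 - 1.22*y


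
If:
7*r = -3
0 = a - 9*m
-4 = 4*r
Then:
No Solution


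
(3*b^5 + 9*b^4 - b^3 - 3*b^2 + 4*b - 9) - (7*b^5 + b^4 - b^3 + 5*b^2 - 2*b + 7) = -4*b^5 + 8*b^4 - 8*b^2 + 6*b - 16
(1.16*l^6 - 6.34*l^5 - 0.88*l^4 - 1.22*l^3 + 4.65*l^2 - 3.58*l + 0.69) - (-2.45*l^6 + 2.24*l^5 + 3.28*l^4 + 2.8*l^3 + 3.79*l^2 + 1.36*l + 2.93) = 3.61*l^6 - 8.58*l^5 - 4.16*l^4 - 4.02*l^3 + 0.86*l^2 - 4.94*l - 2.24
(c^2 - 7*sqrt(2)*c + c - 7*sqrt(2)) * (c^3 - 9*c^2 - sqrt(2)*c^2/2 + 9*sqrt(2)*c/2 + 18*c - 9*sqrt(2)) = c^5 - 15*sqrt(2)*c^4/2 - 8*c^4 + 16*c^3 + 60*sqrt(2)*c^3 - 135*sqrt(2)*c^2/2 - 38*c^2 - 135*sqrt(2)*c + 63*c + 126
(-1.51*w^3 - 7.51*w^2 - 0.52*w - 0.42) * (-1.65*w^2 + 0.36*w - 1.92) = 2.4915*w^5 + 11.8479*w^4 + 1.0536*w^3 + 14.925*w^2 + 0.8472*w + 0.8064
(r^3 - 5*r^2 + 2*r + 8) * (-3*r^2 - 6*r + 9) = -3*r^5 + 9*r^4 + 33*r^3 - 81*r^2 - 30*r + 72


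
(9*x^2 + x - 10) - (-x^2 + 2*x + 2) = 10*x^2 - x - 12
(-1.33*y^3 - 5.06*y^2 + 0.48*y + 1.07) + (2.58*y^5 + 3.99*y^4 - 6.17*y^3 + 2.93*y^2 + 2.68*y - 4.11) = 2.58*y^5 + 3.99*y^4 - 7.5*y^3 - 2.13*y^2 + 3.16*y - 3.04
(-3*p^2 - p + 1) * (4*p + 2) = -12*p^3 - 10*p^2 + 2*p + 2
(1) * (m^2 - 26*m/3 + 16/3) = m^2 - 26*m/3 + 16/3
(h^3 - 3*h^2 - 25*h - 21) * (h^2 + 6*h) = h^5 + 3*h^4 - 43*h^3 - 171*h^2 - 126*h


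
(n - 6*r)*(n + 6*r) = n^2 - 36*r^2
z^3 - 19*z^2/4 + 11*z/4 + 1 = (z - 4)*(z - 1)*(z + 1/4)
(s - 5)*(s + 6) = s^2 + s - 30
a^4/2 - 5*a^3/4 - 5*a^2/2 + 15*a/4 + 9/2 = (a/2 + 1/2)*(a - 3)*(a - 2)*(a + 3/2)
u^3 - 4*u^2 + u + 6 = (u - 3)*(u - 2)*(u + 1)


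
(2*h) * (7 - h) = -2*h^2 + 14*h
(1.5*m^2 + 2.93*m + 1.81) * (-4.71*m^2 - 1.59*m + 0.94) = -7.065*m^4 - 16.1853*m^3 - 11.7738*m^2 - 0.1237*m + 1.7014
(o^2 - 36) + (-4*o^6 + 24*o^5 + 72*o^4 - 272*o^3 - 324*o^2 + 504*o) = -4*o^6 + 24*o^5 + 72*o^4 - 272*o^3 - 323*o^2 + 504*o - 36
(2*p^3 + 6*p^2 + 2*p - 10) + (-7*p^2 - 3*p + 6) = 2*p^3 - p^2 - p - 4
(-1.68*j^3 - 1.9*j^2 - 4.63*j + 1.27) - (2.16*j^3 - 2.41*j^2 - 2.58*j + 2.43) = -3.84*j^3 + 0.51*j^2 - 2.05*j - 1.16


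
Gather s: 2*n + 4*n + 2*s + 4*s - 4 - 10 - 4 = 6*n + 6*s - 18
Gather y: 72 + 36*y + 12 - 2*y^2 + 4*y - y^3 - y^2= -y^3 - 3*y^2 + 40*y + 84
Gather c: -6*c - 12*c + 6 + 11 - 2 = 15 - 18*c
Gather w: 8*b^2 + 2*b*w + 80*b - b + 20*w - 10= 8*b^2 + 79*b + w*(2*b + 20) - 10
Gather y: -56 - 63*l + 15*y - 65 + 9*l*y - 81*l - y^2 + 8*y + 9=-144*l - y^2 + y*(9*l + 23) - 112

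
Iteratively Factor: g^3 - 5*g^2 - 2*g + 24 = (g + 2)*(g^2 - 7*g + 12) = (g - 3)*(g + 2)*(g - 4)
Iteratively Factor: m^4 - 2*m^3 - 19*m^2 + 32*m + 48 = (m + 1)*(m^3 - 3*m^2 - 16*m + 48) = (m - 3)*(m + 1)*(m^2 - 16) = (m - 4)*(m - 3)*(m + 1)*(m + 4)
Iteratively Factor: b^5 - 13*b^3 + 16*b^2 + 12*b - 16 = (b - 2)*(b^4 + 2*b^3 - 9*b^2 - 2*b + 8) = (b - 2)*(b + 1)*(b^3 + b^2 - 10*b + 8) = (b - 2)*(b - 1)*(b + 1)*(b^2 + 2*b - 8) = (b - 2)^2*(b - 1)*(b + 1)*(b + 4)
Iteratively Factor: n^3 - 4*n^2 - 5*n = (n + 1)*(n^2 - 5*n) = n*(n + 1)*(n - 5)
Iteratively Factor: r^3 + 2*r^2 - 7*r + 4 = (r - 1)*(r^2 + 3*r - 4) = (r - 1)*(r + 4)*(r - 1)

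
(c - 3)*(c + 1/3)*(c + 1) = c^3 - 5*c^2/3 - 11*c/3 - 1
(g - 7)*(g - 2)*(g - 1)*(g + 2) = g^4 - 8*g^3 + 3*g^2 + 32*g - 28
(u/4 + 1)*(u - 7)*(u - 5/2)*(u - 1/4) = u^4/4 - 23*u^3/16 - 153*u^2/32 + 601*u/32 - 35/8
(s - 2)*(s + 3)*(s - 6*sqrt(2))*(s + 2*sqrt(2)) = s^4 - 4*sqrt(2)*s^3 + s^3 - 30*s^2 - 4*sqrt(2)*s^2 - 24*s + 24*sqrt(2)*s + 144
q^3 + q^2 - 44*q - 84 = (q - 7)*(q + 2)*(q + 6)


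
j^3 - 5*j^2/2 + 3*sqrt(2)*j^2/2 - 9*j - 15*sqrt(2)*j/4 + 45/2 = (j - 5/2)*(j - 3*sqrt(2)/2)*(j + 3*sqrt(2))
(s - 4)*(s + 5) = s^2 + s - 20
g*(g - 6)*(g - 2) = g^3 - 8*g^2 + 12*g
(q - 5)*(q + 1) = q^2 - 4*q - 5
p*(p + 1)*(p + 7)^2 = p^4 + 15*p^3 + 63*p^2 + 49*p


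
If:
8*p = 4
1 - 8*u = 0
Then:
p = 1/2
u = 1/8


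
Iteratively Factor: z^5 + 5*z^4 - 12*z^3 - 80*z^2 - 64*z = (z)*(z^4 + 5*z^3 - 12*z^2 - 80*z - 64) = z*(z + 4)*(z^3 + z^2 - 16*z - 16) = z*(z + 4)^2*(z^2 - 3*z - 4) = z*(z - 4)*(z + 4)^2*(z + 1)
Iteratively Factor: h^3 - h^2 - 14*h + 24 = (h - 2)*(h^2 + h - 12) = (h - 2)*(h + 4)*(h - 3)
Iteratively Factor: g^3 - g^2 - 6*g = (g - 3)*(g^2 + 2*g) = g*(g - 3)*(g + 2)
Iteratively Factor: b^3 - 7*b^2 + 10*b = (b)*(b^2 - 7*b + 10) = b*(b - 2)*(b - 5)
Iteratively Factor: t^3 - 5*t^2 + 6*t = (t - 2)*(t^2 - 3*t) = (t - 3)*(t - 2)*(t)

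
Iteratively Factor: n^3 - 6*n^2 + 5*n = (n - 1)*(n^2 - 5*n) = n*(n - 1)*(n - 5)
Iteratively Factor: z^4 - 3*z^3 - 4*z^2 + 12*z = (z - 3)*(z^3 - 4*z) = (z - 3)*(z + 2)*(z^2 - 2*z) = (z - 3)*(z - 2)*(z + 2)*(z)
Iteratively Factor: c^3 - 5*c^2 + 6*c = (c)*(c^2 - 5*c + 6) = c*(c - 2)*(c - 3)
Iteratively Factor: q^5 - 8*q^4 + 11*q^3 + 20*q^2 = (q)*(q^4 - 8*q^3 + 11*q^2 + 20*q) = q^2*(q^3 - 8*q^2 + 11*q + 20) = q^2*(q - 4)*(q^2 - 4*q - 5) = q^2*(q - 4)*(q + 1)*(q - 5)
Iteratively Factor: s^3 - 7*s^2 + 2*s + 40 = (s - 4)*(s^2 - 3*s - 10) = (s - 5)*(s - 4)*(s + 2)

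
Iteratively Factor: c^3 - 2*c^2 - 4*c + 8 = (c + 2)*(c^2 - 4*c + 4) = (c - 2)*(c + 2)*(c - 2)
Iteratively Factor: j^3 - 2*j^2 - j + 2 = (j + 1)*(j^2 - 3*j + 2) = (j - 1)*(j + 1)*(j - 2)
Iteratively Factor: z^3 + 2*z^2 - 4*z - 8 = (z - 2)*(z^2 + 4*z + 4) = (z - 2)*(z + 2)*(z + 2)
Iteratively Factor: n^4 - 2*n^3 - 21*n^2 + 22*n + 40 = (n + 1)*(n^3 - 3*n^2 - 18*n + 40) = (n - 5)*(n + 1)*(n^2 + 2*n - 8) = (n - 5)*(n + 1)*(n + 4)*(n - 2)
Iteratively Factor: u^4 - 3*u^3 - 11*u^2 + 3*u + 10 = (u - 5)*(u^3 + 2*u^2 - u - 2) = (u - 5)*(u + 1)*(u^2 + u - 2) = (u - 5)*(u - 1)*(u + 1)*(u + 2)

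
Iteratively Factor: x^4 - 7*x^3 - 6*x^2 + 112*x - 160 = (x + 4)*(x^3 - 11*x^2 + 38*x - 40) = (x - 4)*(x + 4)*(x^2 - 7*x + 10) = (x - 5)*(x - 4)*(x + 4)*(x - 2)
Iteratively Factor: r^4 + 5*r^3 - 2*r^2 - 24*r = (r - 2)*(r^3 + 7*r^2 + 12*r) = (r - 2)*(r + 4)*(r^2 + 3*r) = r*(r - 2)*(r + 4)*(r + 3)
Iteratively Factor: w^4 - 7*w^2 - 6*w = (w + 2)*(w^3 - 2*w^2 - 3*w) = (w - 3)*(w + 2)*(w^2 + w) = w*(w - 3)*(w + 2)*(w + 1)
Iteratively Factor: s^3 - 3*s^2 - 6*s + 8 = (s + 2)*(s^2 - 5*s + 4) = (s - 4)*(s + 2)*(s - 1)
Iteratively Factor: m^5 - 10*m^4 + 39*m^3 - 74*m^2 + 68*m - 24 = (m - 2)*(m^4 - 8*m^3 + 23*m^2 - 28*m + 12) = (m - 2)^2*(m^3 - 6*m^2 + 11*m - 6) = (m - 2)^2*(m - 1)*(m^2 - 5*m + 6) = (m - 3)*(m - 2)^2*(m - 1)*(m - 2)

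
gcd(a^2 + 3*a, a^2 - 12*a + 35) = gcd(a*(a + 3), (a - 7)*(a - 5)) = 1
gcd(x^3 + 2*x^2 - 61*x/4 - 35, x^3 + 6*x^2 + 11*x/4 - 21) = x + 7/2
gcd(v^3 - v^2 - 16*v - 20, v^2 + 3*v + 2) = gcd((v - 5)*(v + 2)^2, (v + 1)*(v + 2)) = v + 2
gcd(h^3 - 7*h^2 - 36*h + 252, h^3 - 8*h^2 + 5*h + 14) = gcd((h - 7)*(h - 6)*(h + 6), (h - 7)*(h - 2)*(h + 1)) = h - 7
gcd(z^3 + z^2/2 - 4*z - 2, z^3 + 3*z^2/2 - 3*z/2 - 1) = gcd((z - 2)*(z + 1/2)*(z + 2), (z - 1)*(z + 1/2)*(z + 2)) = z^2 + 5*z/2 + 1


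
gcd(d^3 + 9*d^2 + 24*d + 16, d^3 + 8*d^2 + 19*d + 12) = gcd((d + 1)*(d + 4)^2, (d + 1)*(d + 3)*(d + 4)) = d^2 + 5*d + 4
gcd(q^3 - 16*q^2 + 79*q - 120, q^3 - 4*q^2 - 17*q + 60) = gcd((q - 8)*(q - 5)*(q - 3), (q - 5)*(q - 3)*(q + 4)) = q^2 - 8*q + 15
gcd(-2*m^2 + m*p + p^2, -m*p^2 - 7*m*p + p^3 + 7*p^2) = -m + p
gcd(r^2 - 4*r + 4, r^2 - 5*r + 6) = r - 2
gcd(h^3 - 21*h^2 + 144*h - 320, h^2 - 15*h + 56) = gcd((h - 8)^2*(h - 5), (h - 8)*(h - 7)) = h - 8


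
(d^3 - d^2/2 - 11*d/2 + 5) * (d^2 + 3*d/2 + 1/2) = d^5 + d^4 - 23*d^3/4 - 7*d^2/2 + 19*d/4 + 5/2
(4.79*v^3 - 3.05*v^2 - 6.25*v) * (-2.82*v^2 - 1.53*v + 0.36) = -13.5078*v^5 + 1.2723*v^4 + 24.0159*v^3 + 8.4645*v^2 - 2.25*v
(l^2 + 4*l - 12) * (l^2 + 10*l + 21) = l^4 + 14*l^3 + 49*l^2 - 36*l - 252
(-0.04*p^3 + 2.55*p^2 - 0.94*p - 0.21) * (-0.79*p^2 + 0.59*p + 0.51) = 0.0316*p^5 - 2.0381*p^4 + 2.2267*p^3 + 0.9118*p^2 - 0.6033*p - 0.1071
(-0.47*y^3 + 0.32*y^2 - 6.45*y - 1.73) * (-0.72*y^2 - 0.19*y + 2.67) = 0.3384*y^5 - 0.1411*y^4 + 3.3283*y^3 + 3.3255*y^2 - 16.8928*y - 4.6191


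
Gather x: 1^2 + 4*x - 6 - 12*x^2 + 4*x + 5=-12*x^2 + 8*x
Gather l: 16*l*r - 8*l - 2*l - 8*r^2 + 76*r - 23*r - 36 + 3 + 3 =l*(16*r - 10) - 8*r^2 + 53*r - 30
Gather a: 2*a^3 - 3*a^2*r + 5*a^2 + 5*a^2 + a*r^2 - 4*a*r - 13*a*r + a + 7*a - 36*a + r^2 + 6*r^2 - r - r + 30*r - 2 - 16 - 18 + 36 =2*a^3 + a^2*(10 - 3*r) + a*(r^2 - 17*r - 28) + 7*r^2 + 28*r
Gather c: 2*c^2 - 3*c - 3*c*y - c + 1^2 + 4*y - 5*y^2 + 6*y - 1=2*c^2 + c*(-3*y - 4) - 5*y^2 + 10*y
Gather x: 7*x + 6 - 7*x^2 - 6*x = -7*x^2 + x + 6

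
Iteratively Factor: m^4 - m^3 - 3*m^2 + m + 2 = (m - 1)*(m^3 - 3*m - 2) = (m - 2)*(m - 1)*(m^2 + 2*m + 1) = (m - 2)*(m - 1)*(m + 1)*(m + 1)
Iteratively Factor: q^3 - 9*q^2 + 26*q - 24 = (q - 2)*(q^2 - 7*q + 12) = (q - 4)*(q - 2)*(q - 3)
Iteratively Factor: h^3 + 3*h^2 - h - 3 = (h + 3)*(h^2 - 1) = (h - 1)*(h + 3)*(h + 1)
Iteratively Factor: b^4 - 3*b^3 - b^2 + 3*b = (b - 1)*(b^3 - 2*b^2 - 3*b) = (b - 1)*(b + 1)*(b^2 - 3*b) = b*(b - 1)*(b + 1)*(b - 3)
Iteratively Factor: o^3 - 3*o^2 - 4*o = (o - 4)*(o^2 + o) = (o - 4)*(o + 1)*(o)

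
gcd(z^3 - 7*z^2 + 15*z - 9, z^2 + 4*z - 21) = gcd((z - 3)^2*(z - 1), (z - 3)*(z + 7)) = z - 3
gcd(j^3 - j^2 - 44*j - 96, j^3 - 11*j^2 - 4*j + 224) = j^2 - 4*j - 32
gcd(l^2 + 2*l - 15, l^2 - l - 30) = l + 5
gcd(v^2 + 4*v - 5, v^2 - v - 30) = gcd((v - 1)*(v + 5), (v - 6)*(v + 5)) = v + 5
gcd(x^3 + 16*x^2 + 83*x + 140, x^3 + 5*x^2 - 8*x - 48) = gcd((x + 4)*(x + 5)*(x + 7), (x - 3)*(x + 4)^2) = x + 4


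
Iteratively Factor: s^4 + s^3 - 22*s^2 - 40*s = (s + 2)*(s^3 - s^2 - 20*s) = (s - 5)*(s + 2)*(s^2 + 4*s) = s*(s - 5)*(s + 2)*(s + 4)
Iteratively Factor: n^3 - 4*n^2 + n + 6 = (n + 1)*(n^2 - 5*n + 6) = (n - 3)*(n + 1)*(n - 2)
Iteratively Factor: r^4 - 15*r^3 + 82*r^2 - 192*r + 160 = (r - 4)*(r^3 - 11*r^2 + 38*r - 40) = (r - 5)*(r - 4)*(r^2 - 6*r + 8) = (r - 5)*(r - 4)*(r - 2)*(r - 4)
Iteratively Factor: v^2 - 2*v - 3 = (v - 3)*(v + 1)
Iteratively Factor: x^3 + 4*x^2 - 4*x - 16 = (x + 2)*(x^2 + 2*x - 8) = (x + 2)*(x + 4)*(x - 2)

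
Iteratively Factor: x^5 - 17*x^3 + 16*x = (x - 1)*(x^4 + x^3 - 16*x^2 - 16*x) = x*(x - 1)*(x^3 + x^2 - 16*x - 16) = x*(x - 1)*(x + 1)*(x^2 - 16) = x*(x - 1)*(x + 1)*(x + 4)*(x - 4)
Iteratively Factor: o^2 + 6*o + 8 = (o + 2)*(o + 4)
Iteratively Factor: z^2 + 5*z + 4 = (z + 4)*(z + 1)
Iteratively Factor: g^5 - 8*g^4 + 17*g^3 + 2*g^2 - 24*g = (g - 4)*(g^4 - 4*g^3 + g^2 + 6*g) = g*(g - 4)*(g^3 - 4*g^2 + g + 6) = g*(g - 4)*(g - 2)*(g^2 - 2*g - 3) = g*(g - 4)*(g - 2)*(g + 1)*(g - 3)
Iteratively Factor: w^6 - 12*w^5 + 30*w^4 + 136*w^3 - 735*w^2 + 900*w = (w + 4)*(w^5 - 16*w^4 + 94*w^3 - 240*w^2 + 225*w) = w*(w + 4)*(w^4 - 16*w^3 + 94*w^2 - 240*w + 225) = w*(w - 3)*(w + 4)*(w^3 - 13*w^2 + 55*w - 75) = w*(w - 3)^2*(w + 4)*(w^2 - 10*w + 25) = w*(w - 5)*(w - 3)^2*(w + 4)*(w - 5)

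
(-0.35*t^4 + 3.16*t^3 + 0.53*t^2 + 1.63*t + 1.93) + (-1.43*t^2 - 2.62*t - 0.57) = -0.35*t^4 + 3.16*t^3 - 0.9*t^2 - 0.99*t + 1.36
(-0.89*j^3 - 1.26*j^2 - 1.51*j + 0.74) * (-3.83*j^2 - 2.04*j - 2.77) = 3.4087*j^5 + 6.6414*j^4 + 10.819*j^3 + 3.7364*j^2 + 2.6731*j - 2.0498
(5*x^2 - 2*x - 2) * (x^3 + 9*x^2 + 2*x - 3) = 5*x^5 + 43*x^4 - 10*x^3 - 37*x^2 + 2*x + 6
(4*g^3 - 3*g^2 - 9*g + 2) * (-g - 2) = -4*g^4 - 5*g^3 + 15*g^2 + 16*g - 4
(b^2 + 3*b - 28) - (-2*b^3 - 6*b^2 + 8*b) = 2*b^3 + 7*b^2 - 5*b - 28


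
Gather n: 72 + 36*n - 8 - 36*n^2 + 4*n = -36*n^2 + 40*n + 64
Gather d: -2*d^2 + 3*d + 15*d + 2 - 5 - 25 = -2*d^2 + 18*d - 28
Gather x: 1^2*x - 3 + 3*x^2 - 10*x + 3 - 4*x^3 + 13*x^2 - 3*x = -4*x^3 + 16*x^2 - 12*x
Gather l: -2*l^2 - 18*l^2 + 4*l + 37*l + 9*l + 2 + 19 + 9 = -20*l^2 + 50*l + 30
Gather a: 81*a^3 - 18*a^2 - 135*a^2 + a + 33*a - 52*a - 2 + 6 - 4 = 81*a^3 - 153*a^2 - 18*a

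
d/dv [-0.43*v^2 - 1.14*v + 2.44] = -0.86*v - 1.14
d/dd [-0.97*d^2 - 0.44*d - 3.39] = -1.94*d - 0.44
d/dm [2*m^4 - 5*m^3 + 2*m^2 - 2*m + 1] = 8*m^3 - 15*m^2 + 4*m - 2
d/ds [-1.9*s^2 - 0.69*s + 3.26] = -3.8*s - 0.69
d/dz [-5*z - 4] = -5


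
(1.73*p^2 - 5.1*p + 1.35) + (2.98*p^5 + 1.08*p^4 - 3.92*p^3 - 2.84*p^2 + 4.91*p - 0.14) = 2.98*p^5 + 1.08*p^4 - 3.92*p^3 - 1.11*p^2 - 0.19*p + 1.21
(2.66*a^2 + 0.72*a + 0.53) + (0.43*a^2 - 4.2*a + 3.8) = 3.09*a^2 - 3.48*a + 4.33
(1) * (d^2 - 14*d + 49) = d^2 - 14*d + 49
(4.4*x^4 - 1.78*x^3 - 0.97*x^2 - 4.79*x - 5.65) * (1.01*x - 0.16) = 4.444*x^5 - 2.5018*x^4 - 0.6949*x^3 - 4.6827*x^2 - 4.9401*x + 0.904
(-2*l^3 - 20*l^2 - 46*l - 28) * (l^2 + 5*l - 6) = -2*l^5 - 30*l^4 - 134*l^3 - 138*l^2 + 136*l + 168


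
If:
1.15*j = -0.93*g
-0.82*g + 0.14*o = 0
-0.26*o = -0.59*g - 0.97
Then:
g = 1.04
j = -0.84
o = 6.09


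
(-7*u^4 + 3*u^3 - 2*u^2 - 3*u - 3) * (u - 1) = -7*u^5 + 10*u^4 - 5*u^3 - u^2 + 3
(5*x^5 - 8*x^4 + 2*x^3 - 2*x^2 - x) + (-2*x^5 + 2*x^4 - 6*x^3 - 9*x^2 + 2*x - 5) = 3*x^5 - 6*x^4 - 4*x^3 - 11*x^2 + x - 5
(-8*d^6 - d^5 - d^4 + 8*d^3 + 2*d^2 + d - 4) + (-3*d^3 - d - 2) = -8*d^6 - d^5 - d^4 + 5*d^3 + 2*d^2 - 6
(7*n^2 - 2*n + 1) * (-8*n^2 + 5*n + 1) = -56*n^4 + 51*n^3 - 11*n^2 + 3*n + 1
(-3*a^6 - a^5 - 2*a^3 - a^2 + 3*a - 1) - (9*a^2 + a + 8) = -3*a^6 - a^5 - 2*a^3 - 10*a^2 + 2*a - 9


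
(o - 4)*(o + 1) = o^2 - 3*o - 4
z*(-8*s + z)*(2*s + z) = -16*s^2*z - 6*s*z^2 + z^3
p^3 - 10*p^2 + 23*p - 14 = (p - 7)*(p - 2)*(p - 1)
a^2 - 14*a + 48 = (a - 8)*(a - 6)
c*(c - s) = c^2 - c*s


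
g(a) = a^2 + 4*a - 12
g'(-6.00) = -8.00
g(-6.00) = 0.00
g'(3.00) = 10.00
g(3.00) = 9.00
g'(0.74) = 5.48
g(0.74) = -8.49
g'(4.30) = 12.60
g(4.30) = 23.69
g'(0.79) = 5.58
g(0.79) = -8.22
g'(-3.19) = -2.38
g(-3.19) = -14.58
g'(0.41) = 4.82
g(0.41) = -10.19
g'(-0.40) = 3.20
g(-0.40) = -13.44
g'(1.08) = 6.16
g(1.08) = -6.51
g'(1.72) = 7.44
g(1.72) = -2.16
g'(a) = 2*a + 4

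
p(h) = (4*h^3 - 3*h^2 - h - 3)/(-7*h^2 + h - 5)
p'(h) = (14*h - 1)*(4*h^3 - 3*h^2 - h - 3)/(-7*h^2 + h - 5)^2 + (12*h^2 - 6*h - 1)/(-7*h^2 + h - 5)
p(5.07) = -2.42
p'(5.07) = -0.60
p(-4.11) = 2.57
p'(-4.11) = -0.60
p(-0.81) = 0.60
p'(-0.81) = -0.41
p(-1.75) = 1.13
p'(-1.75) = -0.62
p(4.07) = -1.82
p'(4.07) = -0.61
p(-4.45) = 2.77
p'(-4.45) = -0.59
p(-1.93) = 1.24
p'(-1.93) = -0.62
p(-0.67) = 0.55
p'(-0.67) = -0.30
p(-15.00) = 8.88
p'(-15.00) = -0.57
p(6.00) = -2.98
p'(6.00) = -0.59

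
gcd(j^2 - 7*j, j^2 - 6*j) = j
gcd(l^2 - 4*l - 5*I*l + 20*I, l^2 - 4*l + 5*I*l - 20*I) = l - 4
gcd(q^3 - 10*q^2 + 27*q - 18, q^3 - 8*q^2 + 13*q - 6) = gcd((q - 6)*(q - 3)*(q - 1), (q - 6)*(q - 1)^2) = q^2 - 7*q + 6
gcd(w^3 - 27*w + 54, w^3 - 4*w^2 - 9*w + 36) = w - 3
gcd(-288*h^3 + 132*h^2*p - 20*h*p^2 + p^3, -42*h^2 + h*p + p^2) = -6*h + p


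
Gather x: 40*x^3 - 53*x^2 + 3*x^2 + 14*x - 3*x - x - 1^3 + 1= 40*x^3 - 50*x^2 + 10*x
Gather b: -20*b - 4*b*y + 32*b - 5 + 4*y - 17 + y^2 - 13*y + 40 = b*(12 - 4*y) + y^2 - 9*y + 18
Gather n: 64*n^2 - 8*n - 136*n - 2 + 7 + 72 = 64*n^2 - 144*n + 77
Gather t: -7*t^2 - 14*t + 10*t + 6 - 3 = -7*t^2 - 4*t + 3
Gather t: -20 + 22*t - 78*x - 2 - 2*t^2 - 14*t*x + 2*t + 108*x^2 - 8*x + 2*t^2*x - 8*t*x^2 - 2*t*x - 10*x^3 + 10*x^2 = t^2*(2*x - 2) + t*(-8*x^2 - 16*x + 24) - 10*x^3 + 118*x^2 - 86*x - 22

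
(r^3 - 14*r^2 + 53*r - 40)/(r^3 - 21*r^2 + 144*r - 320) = (r - 1)/(r - 8)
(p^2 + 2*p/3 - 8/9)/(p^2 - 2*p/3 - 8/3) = (p - 2/3)/(p - 2)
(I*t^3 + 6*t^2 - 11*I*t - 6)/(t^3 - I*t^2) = I + 5/t - 6*I/t^2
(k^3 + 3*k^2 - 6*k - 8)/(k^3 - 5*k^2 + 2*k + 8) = (k + 4)/(k - 4)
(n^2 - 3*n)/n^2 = (n - 3)/n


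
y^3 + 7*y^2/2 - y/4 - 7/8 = (y - 1/2)*(y + 1/2)*(y + 7/2)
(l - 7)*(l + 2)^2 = l^3 - 3*l^2 - 24*l - 28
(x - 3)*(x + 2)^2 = x^3 + x^2 - 8*x - 12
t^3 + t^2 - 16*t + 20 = (t - 2)^2*(t + 5)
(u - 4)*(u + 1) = u^2 - 3*u - 4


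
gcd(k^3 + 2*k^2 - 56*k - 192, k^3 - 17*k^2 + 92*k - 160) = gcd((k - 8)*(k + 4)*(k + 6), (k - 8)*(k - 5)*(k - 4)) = k - 8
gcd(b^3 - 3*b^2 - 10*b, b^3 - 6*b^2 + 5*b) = b^2 - 5*b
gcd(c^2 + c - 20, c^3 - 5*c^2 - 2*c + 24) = c - 4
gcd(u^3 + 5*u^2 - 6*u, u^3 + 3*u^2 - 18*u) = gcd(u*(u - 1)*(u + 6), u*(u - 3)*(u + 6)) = u^2 + 6*u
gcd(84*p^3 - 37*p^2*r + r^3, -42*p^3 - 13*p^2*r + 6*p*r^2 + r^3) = 21*p^2 - 4*p*r - r^2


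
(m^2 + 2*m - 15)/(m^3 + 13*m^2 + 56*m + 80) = (m - 3)/(m^2 + 8*m + 16)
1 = 1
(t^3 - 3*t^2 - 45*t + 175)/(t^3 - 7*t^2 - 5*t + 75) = (t + 7)/(t + 3)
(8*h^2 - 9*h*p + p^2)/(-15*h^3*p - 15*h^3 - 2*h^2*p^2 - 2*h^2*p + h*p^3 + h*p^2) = (-8*h^2 + 9*h*p - p^2)/(h*(15*h^2*p + 15*h^2 + 2*h*p^2 + 2*h*p - p^3 - p^2))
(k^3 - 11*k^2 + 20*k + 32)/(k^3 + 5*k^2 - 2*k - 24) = (k^3 - 11*k^2 + 20*k + 32)/(k^3 + 5*k^2 - 2*k - 24)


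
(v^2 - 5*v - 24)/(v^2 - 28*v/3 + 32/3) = 3*(v + 3)/(3*v - 4)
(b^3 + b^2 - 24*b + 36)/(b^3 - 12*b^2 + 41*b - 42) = (b + 6)/(b - 7)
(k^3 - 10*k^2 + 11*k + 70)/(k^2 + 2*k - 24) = (k^3 - 10*k^2 + 11*k + 70)/(k^2 + 2*k - 24)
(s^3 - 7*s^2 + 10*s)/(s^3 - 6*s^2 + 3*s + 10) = s/(s + 1)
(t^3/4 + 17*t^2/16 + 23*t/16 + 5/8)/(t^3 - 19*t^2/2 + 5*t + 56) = (4*t^2 + 9*t + 5)/(8*(2*t^2 - 23*t + 56))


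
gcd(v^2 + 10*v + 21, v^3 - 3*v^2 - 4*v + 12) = 1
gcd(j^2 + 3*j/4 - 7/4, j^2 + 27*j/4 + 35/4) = j + 7/4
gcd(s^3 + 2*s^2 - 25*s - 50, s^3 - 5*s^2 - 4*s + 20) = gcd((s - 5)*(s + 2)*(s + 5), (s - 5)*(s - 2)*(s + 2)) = s^2 - 3*s - 10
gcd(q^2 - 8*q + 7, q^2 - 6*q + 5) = q - 1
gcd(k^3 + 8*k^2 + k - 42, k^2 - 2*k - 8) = 1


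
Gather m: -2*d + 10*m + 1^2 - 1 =-2*d + 10*m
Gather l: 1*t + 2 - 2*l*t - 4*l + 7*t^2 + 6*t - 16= l*(-2*t - 4) + 7*t^2 + 7*t - 14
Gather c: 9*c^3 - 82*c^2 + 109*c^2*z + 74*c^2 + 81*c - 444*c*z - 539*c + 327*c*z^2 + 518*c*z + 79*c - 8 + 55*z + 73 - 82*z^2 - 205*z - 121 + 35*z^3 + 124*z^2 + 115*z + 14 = 9*c^3 + c^2*(109*z - 8) + c*(327*z^2 + 74*z - 379) + 35*z^3 + 42*z^2 - 35*z - 42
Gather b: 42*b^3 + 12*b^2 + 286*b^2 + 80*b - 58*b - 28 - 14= 42*b^3 + 298*b^2 + 22*b - 42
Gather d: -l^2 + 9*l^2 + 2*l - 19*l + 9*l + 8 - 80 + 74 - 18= 8*l^2 - 8*l - 16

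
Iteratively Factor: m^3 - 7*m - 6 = (m + 1)*(m^2 - m - 6) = (m - 3)*(m + 1)*(m + 2)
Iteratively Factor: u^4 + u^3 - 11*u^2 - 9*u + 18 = (u + 3)*(u^3 - 2*u^2 - 5*u + 6) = (u - 1)*(u + 3)*(u^2 - u - 6) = (u - 1)*(u + 2)*(u + 3)*(u - 3)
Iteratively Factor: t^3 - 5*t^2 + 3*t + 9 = (t + 1)*(t^2 - 6*t + 9) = (t - 3)*(t + 1)*(t - 3)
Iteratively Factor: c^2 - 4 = (c + 2)*(c - 2)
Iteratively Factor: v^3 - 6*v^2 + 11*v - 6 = (v - 3)*(v^2 - 3*v + 2) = (v - 3)*(v - 1)*(v - 2)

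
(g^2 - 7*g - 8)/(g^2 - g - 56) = (g + 1)/(g + 7)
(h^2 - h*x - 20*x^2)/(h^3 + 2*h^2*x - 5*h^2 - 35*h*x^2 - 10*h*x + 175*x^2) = (h + 4*x)/(h^2 + 7*h*x - 5*h - 35*x)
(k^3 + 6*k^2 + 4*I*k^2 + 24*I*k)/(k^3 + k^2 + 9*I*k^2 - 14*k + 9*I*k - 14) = k*(k^2 + 2*k*(3 + 2*I) + 24*I)/(k^3 + k^2*(1 + 9*I) + k*(-14 + 9*I) - 14)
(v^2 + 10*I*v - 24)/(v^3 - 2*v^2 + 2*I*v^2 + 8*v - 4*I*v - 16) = (v + 6*I)/(v^2 - 2*v*(1 + I) + 4*I)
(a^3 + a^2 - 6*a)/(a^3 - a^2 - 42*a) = (-a^2 - a + 6)/(-a^2 + a + 42)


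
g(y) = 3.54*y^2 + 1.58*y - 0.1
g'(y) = 7.08*y + 1.58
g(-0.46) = -0.08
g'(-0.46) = -1.68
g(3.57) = 50.66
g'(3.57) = 26.86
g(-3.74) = 43.51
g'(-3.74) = -24.90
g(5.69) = 123.50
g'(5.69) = 41.87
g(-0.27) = -0.27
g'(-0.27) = -0.33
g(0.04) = -0.03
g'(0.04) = 1.86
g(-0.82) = 0.98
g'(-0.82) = -4.23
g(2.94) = 35.14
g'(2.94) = 22.40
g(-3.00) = 27.02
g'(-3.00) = -19.66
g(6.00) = 136.82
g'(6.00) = 44.06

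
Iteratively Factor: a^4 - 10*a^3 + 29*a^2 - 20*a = (a)*(a^3 - 10*a^2 + 29*a - 20) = a*(a - 1)*(a^2 - 9*a + 20) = a*(a - 5)*(a - 1)*(a - 4)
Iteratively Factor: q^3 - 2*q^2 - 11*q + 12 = (q - 4)*(q^2 + 2*q - 3) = (q - 4)*(q + 3)*(q - 1)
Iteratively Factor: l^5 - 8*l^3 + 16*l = (l - 2)*(l^4 + 2*l^3 - 4*l^2 - 8*l) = (l - 2)^2*(l^3 + 4*l^2 + 4*l) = (l - 2)^2*(l + 2)*(l^2 + 2*l) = l*(l - 2)^2*(l + 2)*(l + 2)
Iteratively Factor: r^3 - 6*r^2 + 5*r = (r - 5)*(r^2 - r) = r*(r - 5)*(r - 1)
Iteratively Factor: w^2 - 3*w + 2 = (w - 1)*(w - 2)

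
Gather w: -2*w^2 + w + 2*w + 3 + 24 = -2*w^2 + 3*w + 27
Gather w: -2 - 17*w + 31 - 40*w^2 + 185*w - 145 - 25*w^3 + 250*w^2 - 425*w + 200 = -25*w^3 + 210*w^2 - 257*w + 84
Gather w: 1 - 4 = -3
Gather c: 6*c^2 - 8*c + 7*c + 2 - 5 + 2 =6*c^2 - c - 1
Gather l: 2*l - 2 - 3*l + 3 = 1 - l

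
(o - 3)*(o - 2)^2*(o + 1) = o^4 - 6*o^3 + 9*o^2 + 4*o - 12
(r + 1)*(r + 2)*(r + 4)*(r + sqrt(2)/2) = r^4 + sqrt(2)*r^3/2 + 7*r^3 + 7*sqrt(2)*r^2/2 + 14*r^2 + 8*r + 7*sqrt(2)*r + 4*sqrt(2)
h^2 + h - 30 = (h - 5)*(h + 6)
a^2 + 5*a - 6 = (a - 1)*(a + 6)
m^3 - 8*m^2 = m^2*(m - 8)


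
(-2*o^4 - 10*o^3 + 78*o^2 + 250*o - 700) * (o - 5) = -2*o^5 + 128*o^3 - 140*o^2 - 1950*o + 3500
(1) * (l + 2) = l + 2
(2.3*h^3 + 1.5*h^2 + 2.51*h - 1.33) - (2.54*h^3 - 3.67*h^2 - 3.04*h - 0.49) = -0.24*h^3 + 5.17*h^2 + 5.55*h - 0.84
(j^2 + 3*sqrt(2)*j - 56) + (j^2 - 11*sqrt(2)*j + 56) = 2*j^2 - 8*sqrt(2)*j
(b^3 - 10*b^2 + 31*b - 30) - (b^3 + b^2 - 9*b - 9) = -11*b^2 + 40*b - 21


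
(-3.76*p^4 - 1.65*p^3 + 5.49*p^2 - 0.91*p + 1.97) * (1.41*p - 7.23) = -5.3016*p^5 + 24.8583*p^4 + 19.6704*p^3 - 40.9758*p^2 + 9.357*p - 14.2431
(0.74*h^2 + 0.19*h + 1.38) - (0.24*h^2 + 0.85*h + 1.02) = 0.5*h^2 - 0.66*h + 0.36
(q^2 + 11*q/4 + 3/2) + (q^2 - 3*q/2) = 2*q^2 + 5*q/4 + 3/2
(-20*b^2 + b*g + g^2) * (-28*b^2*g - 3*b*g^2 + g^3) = 560*b^4*g + 32*b^3*g^2 - 51*b^2*g^3 - 2*b*g^4 + g^5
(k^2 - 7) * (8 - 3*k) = -3*k^3 + 8*k^2 + 21*k - 56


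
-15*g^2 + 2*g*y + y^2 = (-3*g + y)*(5*g + y)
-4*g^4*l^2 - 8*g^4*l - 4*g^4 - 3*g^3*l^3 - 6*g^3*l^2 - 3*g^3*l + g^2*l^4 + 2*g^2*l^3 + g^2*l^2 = (-4*g + l)*(g + l)*(g*l + g)^2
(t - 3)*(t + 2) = t^2 - t - 6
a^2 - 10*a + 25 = (a - 5)^2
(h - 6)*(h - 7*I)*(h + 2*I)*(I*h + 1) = I*h^4 + 6*h^3 - 6*I*h^3 - 36*h^2 + 9*I*h^2 + 14*h - 54*I*h - 84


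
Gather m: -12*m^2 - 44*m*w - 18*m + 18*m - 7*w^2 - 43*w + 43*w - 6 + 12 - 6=-12*m^2 - 44*m*w - 7*w^2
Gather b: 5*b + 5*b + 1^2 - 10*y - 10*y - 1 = 10*b - 20*y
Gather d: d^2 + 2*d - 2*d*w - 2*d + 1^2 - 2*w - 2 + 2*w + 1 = d^2 - 2*d*w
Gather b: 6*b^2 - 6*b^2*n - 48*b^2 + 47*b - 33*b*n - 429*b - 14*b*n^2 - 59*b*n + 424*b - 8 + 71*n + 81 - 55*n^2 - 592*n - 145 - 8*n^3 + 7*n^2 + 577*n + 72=b^2*(-6*n - 42) + b*(-14*n^2 - 92*n + 42) - 8*n^3 - 48*n^2 + 56*n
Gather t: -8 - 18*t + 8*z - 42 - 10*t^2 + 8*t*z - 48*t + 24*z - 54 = -10*t^2 + t*(8*z - 66) + 32*z - 104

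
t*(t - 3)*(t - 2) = t^3 - 5*t^2 + 6*t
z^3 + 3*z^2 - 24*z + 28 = (z - 2)^2*(z + 7)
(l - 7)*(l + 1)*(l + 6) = l^3 - 43*l - 42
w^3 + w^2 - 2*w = w*(w - 1)*(w + 2)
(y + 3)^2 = y^2 + 6*y + 9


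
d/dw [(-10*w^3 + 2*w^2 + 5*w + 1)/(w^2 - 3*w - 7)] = (-10*w^4 + 60*w^3 + 199*w^2 - 30*w - 32)/(w^4 - 6*w^3 - 5*w^2 + 42*w + 49)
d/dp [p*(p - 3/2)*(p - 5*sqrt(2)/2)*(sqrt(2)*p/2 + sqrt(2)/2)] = 2*sqrt(2)*p^3 - 15*p^2/2 - 3*sqrt(2)*p^2/4 - 3*sqrt(2)*p/2 + 5*p/2 + 15/4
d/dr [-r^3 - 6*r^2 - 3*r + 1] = -3*r^2 - 12*r - 3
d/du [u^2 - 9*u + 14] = 2*u - 9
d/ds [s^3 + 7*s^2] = s*(3*s + 14)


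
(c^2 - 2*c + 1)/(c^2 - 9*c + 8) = (c - 1)/(c - 8)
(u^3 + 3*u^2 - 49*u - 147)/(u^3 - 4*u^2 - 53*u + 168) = (u^2 - 4*u - 21)/(u^2 - 11*u + 24)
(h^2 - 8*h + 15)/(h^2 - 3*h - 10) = (h - 3)/(h + 2)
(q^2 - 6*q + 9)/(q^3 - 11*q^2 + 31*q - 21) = (q - 3)/(q^2 - 8*q + 7)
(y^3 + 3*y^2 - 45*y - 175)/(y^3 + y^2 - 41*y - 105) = (y + 5)/(y + 3)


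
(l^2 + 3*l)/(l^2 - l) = (l + 3)/(l - 1)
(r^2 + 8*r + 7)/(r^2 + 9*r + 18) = (r^2 + 8*r + 7)/(r^2 + 9*r + 18)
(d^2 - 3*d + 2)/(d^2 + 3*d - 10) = (d - 1)/(d + 5)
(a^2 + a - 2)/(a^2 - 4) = (a - 1)/(a - 2)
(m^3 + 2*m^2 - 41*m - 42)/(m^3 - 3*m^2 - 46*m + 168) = (m + 1)/(m - 4)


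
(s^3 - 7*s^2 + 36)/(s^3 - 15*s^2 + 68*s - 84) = (s^2 - s - 6)/(s^2 - 9*s + 14)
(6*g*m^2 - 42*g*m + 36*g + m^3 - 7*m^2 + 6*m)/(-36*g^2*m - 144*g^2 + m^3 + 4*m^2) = (-m^2 + 7*m - 6)/(6*g*m + 24*g - m^2 - 4*m)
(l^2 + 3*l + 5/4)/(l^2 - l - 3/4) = (2*l + 5)/(2*l - 3)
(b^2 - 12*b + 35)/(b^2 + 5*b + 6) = (b^2 - 12*b + 35)/(b^2 + 5*b + 6)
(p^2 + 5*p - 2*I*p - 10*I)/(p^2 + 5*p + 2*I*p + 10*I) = (p - 2*I)/(p + 2*I)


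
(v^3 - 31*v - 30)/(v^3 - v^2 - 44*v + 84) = (v^2 + 6*v + 5)/(v^2 + 5*v - 14)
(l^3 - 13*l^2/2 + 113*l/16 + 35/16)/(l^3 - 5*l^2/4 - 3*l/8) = (4*l^2 - 27*l + 35)/(2*l*(2*l - 3))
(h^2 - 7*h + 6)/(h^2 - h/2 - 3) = 2*(-h^2 + 7*h - 6)/(-2*h^2 + h + 6)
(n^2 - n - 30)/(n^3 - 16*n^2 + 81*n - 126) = (n + 5)/(n^2 - 10*n + 21)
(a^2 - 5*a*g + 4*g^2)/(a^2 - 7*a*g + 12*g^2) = (a - g)/(a - 3*g)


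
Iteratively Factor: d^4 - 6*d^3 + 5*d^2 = (d - 1)*(d^3 - 5*d^2) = (d - 5)*(d - 1)*(d^2) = d*(d - 5)*(d - 1)*(d)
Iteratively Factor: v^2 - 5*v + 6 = (v - 2)*(v - 3)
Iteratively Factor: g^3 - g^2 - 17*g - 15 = (g + 3)*(g^2 - 4*g - 5) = (g - 5)*(g + 3)*(g + 1)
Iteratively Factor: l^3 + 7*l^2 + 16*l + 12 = (l + 3)*(l^2 + 4*l + 4) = (l + 2)*(l + 3)*(l + 2)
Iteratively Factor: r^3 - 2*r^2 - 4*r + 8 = (r - 2)*(r^2 - 4) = (r - 2)*(r + 2)*(r - 2)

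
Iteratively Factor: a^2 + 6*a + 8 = (a + 4)*(a + 2)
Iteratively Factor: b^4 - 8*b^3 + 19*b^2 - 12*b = (b - 4)*(b^3 - 4*b^2 + 3*b) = (b - 4)*(b - 3)*(b^2 - b) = (b - 4)*(b - 3)*(b - 1)*(b)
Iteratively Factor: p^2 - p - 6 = (p + 2)*(p - 3)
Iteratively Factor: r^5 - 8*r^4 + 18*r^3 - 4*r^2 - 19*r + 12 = (r - 1)*(r^4 - 7*r^3 + 11*r^2 + 7*r - 12) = (r - 1)*(r + 1)*(r^3 - 8*r^2 + 19*r - 12) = (r - 1)^2*(r + 1)*(r^2 - 7*r + 12) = (r - 3)*(r - 1)^2*(r + 1)*(r - 4)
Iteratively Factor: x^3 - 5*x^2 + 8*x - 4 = (x - 2)*(x^2 - 3*x + 2) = (x - 2)*(x - 1)*(x - 2)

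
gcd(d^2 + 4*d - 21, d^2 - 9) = d - 3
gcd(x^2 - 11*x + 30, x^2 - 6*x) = x - 6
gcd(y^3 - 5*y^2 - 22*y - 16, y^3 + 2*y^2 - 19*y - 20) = y + 1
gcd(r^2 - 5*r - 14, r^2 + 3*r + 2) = r + 2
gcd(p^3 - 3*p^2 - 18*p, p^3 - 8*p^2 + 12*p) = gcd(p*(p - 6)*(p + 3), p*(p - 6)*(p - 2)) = p^2 - 6*p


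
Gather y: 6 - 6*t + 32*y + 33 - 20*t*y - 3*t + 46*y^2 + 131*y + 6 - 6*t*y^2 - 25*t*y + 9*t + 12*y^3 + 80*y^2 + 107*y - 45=12*y^3 + y^2*(126 - 6*t) + y*(270 - 45*t)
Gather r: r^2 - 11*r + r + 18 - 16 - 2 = r^2 - 10*r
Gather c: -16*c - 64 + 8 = -16*c - 56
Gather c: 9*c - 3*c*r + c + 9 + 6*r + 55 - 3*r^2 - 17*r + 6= c*(10 - 3*r) - 3*r^2 - 11*r + 70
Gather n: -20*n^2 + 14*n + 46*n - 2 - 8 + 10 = -20*n^2 + 60*n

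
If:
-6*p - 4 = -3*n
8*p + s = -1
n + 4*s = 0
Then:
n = 52/45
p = -4/45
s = -13/45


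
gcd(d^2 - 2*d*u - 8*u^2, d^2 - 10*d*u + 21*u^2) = 1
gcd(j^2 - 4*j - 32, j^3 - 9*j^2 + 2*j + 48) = j - 8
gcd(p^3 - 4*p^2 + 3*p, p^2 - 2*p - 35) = 1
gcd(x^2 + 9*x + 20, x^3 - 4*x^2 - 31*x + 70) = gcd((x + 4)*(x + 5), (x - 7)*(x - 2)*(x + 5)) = x + 5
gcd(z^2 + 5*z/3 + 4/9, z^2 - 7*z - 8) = 1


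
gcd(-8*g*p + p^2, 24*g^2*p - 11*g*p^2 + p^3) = -8*g*p + p^2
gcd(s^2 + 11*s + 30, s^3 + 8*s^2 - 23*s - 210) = s + 6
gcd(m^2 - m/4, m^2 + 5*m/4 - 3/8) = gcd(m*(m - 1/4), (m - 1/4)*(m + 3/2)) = m - 1/4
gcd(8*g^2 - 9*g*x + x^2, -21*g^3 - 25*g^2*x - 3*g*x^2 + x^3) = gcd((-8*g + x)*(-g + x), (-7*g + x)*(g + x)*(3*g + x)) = 1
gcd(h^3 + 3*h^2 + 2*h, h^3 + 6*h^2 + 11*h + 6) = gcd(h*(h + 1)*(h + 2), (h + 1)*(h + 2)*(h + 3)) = h^2 + 3*h + 2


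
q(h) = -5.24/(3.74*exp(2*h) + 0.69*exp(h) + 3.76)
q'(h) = -5.24*(-7.48*exp(2*h) - 0.69*exp(h))/(3.74*exp(2*h) + 0.69*exp(h) + 3.76)^2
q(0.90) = -0.19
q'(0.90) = 0.31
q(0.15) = -0.55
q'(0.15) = 0.62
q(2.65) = -0.01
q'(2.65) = 0.01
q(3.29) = -0.00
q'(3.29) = 0.00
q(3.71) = -0.00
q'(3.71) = 0.00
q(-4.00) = -1.39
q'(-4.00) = 0.01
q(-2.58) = -1.37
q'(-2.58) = 0.03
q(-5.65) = -1.39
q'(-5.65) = 0.00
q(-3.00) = -1.38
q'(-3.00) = 0.02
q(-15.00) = -1.39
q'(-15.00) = 0.00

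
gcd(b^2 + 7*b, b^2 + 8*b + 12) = 1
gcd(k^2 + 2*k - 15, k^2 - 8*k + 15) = k - 3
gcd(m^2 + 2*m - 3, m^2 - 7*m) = 1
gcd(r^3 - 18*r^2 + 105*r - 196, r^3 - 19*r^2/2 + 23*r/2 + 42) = r^2 - 11*r + 28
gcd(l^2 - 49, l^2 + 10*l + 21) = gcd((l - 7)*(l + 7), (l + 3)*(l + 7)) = l + 7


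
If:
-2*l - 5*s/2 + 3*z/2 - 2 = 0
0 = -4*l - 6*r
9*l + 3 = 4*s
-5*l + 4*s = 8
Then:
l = 5/4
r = -5/6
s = 57/16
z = 143/16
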